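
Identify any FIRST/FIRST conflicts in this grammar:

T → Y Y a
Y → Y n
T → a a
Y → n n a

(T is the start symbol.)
A FIRST/FIRST conflict occurs when two productions N → α and N → β for the same non-terminal have FIRST(α) ∩ FIRST(β) ≠ ∅ (with ε ∈ FIRST of a nullable right-hand side, so two nullable alternatives also conflict).

FIRST sets of the non-terminals at (or reachable through a nullable prefix from) the front of some alternative:
  FIRST(Y) = { 'n' }

Productions for T:
  T → Y Y a: FIRST = { 'n' }
  T → a a: FIRST = { 'a' }
Productions for Y:
  Y → Y n: FIRST = { 'n' }
  Y → n n a: FIRST = { 'n' }

Conflict for Y: Y → Y n and Y → n n a
  Overlap: { 'n' }

Answer: Yes. Y → Y n / Y → n n a on { 'n' }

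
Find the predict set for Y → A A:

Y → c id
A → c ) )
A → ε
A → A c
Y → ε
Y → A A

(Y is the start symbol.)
PREDICT(Y → A A) = (FIRST(RHS) \ {ε}) ∪ (FOLLOW(Y) if ε ∈ FIRST(RHS), i.e. RHS ⇒* ε)
FIRST(A) = { 'c', ε }
FIRST(A A) = { 'c', ε }
ε ∈ FIRST(A A) (the right-hand side is nullable), so add FOLLOW(Y) = { $ }
PREDICT(Y → A A) = { $, 'c' }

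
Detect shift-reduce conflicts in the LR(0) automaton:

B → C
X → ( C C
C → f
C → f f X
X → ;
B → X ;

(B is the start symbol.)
Augment with B' → B and build the canonical LR(0) collection (I0 = CLOSURE({[B' → . B]}), then GOTO on every symbol after a dot until no new states appear). It has 12 states:
  I0: { [B → . C], [B → . X ;], [B' → . B], [C → . f f X], [C → . f], [X → . ( C C], [X → . ;] }  — shift
  I1: { [C → . f f X], [C → . f], [X → ( . C C] }  — shift
  I2: { [X → ; .] }  — reduce
  I3: { [B' → B .] }  — accept
  I4: { [B → C .] }  — reduce
  I5: { [B → X . ;] }  — shift
  I6: { [C → f . f X], [C → f .] }  — shift, reduce
  I7: { [C → f f . X], [X → . ( C C], [X → . ;] }  — shift
  I8: { [C → f f X .] }  — reduce
  I9: { [B → X ; .] }  — reduce
  I10: { [C → . f f X], [C → . f], [X → ( C . C] }  — shift
  I11: { [X → ( C C .] }  — reduce

I6 contains reduce item [C → f .] and shift item [C → f . f X] — shift-reduce conflict.

Answer: Yes — I6: [C → f .] vs [C → f . f X]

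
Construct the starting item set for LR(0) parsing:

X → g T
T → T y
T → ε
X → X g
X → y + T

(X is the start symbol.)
{ [X → . X g], [X → . g T], [X → . y + T], [X' → . X] }

First, augment the grammar with X' → X
I₀ = CLOSURE({ [X' → . X] }):
  [X' → . X] has the dot before X: add [X → . g T], [X → . X g], [X → . y + T]
No further items can be added.

I₀ = { [X → . X g], [X → . g T], [X → . y + T], [X' → . X] }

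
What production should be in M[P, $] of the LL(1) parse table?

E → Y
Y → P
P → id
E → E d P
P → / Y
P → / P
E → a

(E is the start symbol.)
Empty (error entry)

To find M[P, $], we find productions for P where $ is in the predict set (PREDICT(N → α) = (FIRST(α) \ {ε}) ∪ (FOLLOW(N) if α ⇒* ε)).

P → id: PREDICT = { 'id' }
P → / Y: PREDICT = { '/' }
P → / P: PREDICT = { '/' }

M[P, $] is empty (no production applies)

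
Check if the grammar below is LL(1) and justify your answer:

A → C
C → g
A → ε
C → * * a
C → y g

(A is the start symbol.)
Yes, the grammar is LL(1).

A grammar is LL(1) if for each non-terminal N with multiple productions, the predict sets of those productions are pairwise disjoint, where PREDICT(N → α) = (FIRST(α) \ {ε}) ∪ (FOLLOW(N) if α ⇒* ε).

Relevant sets:
  FIRST(C) = { '*', 'g', 'y' }
  FOLLOW(A) = { $ }

For A:
  PREDICT(A → C) = { '*', 'g', 'y' }
  PREDICT(A → ε) = { $ }
For C:
  PREDICT(C → g) = { 'g' }
  PREDICT(C → '*' '*' a) = { '*' }
  PREDICT(C → y g) = { 'y' }

All predict sets are disjoint. The grammar IS LL(1).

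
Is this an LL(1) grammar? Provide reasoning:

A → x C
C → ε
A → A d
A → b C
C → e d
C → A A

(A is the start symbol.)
Relevant sets:
  FIRST(A) = { 'b', 'x' }
  FOLLOW(C) = { $, 'b', 'd', 'x' }

For A:
  PREDICT(A → x C) = { 'x' }
  PREDICT(A → A d) = { 'b', 'x' }
  PREDICT(A → b C) = { 'b' }
For C:
  PREDICT(C → ε) = { $, 'b', 'd', 'x' }
  PREDICT(C → e d) = { 'e' }
  PREDICT(C → A A) = { 'b', 'x' }

Conflict found: Predict set conflict for A: { 'x' }
The grammar is NOT LL(1).

Answer: No. Predict set conflict for A: { 'x' }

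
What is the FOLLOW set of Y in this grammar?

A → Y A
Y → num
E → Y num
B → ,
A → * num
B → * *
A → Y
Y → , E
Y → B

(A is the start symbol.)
In A → Y A: Y is followed by A, add FIRST(A) \ {ε} = { '*', ',', 'num' }
In E → Y num: Y is followed by num, add FIRST(num) \ {ε} = { 'num' }
In A → Y: Y is at the end, add FOLLOW(A)

The FOLLOW sets referred to above (computed the same way, to a fixed point):
  FOLLOW(A) = { $ }

Taking the union: FOLLOW(Y) = { $, '*', ',', 'num' }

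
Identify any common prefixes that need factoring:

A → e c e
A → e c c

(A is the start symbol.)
Left-factoring is needed when two productions for the same non-terminal
share a common prefix on the right-hand side.

Productions for A:
  A → e c e
  A → e c c

Found common prefix 'e c' in productions for A

Answer: Yes, A has productions with common prefix 'e c'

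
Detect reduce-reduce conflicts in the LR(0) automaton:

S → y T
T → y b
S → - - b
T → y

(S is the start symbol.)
No reduce-reduce conflicts

A reduce-reduce conflict occurs when an LR(0) state has two complete items [A → α .] and [B → β .] — both call for a reduction, and with no lookahead the parser cannot choose between them.

Augment with S' → S and build the canonical LR(0) collection (I0 = CLOSURE({[S' → . S]}), then GOTO on every symbol after a dot until no new states appear). It has 9 states:
  I0: { [S → . - - b], [S → . y T], [S' → . S] }  — shift
  I1: { [S → - . - b] }  — shift
  I2: { [S' → S .] }  — accept
  I3: { [S → y . T], [T → . y b], [T → . y] }  — shift
  I4: { [S → y T .] }  — reduce
  I5: { [T → y . b], [T → y .] }  — shift, reduce
  I6: { [T → y b .] }  — reduce
  I7: { [S → - - . b] }  — shift
  I8: { [S → - - b .] }  — reduce

No state contains more than one complete item.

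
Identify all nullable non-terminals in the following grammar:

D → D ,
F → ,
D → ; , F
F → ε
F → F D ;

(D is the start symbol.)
{ 'F' }

A non-terminal is nullable if it can derive ε (the empty string): either it has an ε-production, or it has a production whose right-hand side consists entirely of nullable non-terminals.

ε-productions: F → ε
So F is immediately nullable.
No further non-terminal can be added: every production for the remaining non-terminals contains a terminal or a non-nullable non-terminal.
Nullable = { 'F' }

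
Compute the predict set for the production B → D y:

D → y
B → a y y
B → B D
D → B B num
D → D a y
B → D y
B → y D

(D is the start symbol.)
{ 'a', 'y' }

PREDICT(B → D y) = (FIRST(RHS) \ {ε}) ∪ (FOLLOW(B) if ε ∈ FIRST(RHS), i.e. RHS ⇒* ε)
FIRST(D) = { 'a', 'y' }
FIRST(D y) = { 'a', 'y' }
ε ∉ FIRST(D y), so FOLLOW(B) is not added.
PREDICT(B → D y) = { 'a', 'y' }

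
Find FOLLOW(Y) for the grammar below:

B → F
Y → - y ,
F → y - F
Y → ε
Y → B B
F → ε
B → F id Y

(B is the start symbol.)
To compute FOLLOW(Y), find every occurrence of Y on a right-hand side N → α Y β: add FIRST(β) \ {ε}, and if β is empty or nullable also add FOLLOW(N). Iterate to a fixed point.

In B → F id Y: Y is at the end, add FOLLOW(B)

The FOLLOW sets referred to above (computed the same way, to a fixed point):
  FOLLOW(B) = { $, 'id', 'y' }

Taking the union: FOLLOW(Y) = { $, 'id', 'y' }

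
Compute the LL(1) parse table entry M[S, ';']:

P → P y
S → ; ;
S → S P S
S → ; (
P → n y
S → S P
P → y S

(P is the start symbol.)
S → ; ;, S → S P S, S → ; (, S → S P

To find M[S, ';'], we find productions for S where ';' is in the predict set (PREDICT(N → α) = (FIRST(α) \ {ε}) ∪ (FOLLOW(N) if α ⇒* ε)).

Relevant sets:
  FIRST(S) = { ';' }

S → ; ;: PREDICT = { ';' }
  ';' is in predict set, so this production goes in M[S, ';']
S → S P S: PREDICT = { ';' }
  ';' is in predict set, so this production goes in M[S, ';']
S → ; (: PREDICT = { ';' }
  ';' is in predict set, so this production goes in M[S, ';']
S → S P: PREDICT = { ';' }
  ';' is in predict set, so this production goes in M[S, ';']

M[S, ';'] = S → ; ;, S → S P S, S → ; (, S → S P  (a multiply-defined cell — the grammar is not LL(1))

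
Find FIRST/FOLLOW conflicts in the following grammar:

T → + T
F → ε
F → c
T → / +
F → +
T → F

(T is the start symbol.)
No FIRST/FOLLOW conflicts.

A FIRST/FOLLOW conflict occurs when a non-terminal N has a nullable alternative N → β (β ⇒* ε) and another alternative N → α with FIRST(α) ∩ FOLLOW(N) ≠ ∅: on such a lookahead the parser cannot decide between expanding α and letting N vanish via β.

Nullable non-terminals: F, T.
FIRST sets used below: FIRST(F) = { '+', 'c', ε }

F: nullable alternative(s) F → ε; FOLLOW(F) = { $ }
  F → ε: FIRST \ {ε} = { } — this is the only nullable alternative, skip
  F → c: FIRST \ {ε} = { 'c' } — disjoint from FOLLOW(F)
  F → +: FIRST \ {ε} = { '+' } — disjoint from FOLLOW(F)

T: nullable alternative(s) T → F; FOLLOW(T) = { $ }
  T → + T: FIRST \ {ε} = { '+' } — disjoint from FOLLOW(T)
  T → / +: FIRST \ {ε} = { '/' } — disjoint from FOLLOW(T)
  T → F: FIRST \ {ε} = { '+', 'c' } — this is the only nullable alternative, skip

No FIRST/FOLLOW conflicts found.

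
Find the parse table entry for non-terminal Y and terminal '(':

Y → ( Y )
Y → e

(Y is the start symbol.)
To find M[Y, '('], we find productions for Y where '(' is in the predict set (PREDICT(N → α) = (FIRST(α) \ {ε}) ∪ (FOLLOW(N) if α ⇒* ε)).

Y → ( Y ): PREDICT = { '(' }
  '(' is in predict set, so this production goes in M[Y, '(']
Y → e: PREDICT = { 'e' }

M[Y, '('] = Y → ( Y )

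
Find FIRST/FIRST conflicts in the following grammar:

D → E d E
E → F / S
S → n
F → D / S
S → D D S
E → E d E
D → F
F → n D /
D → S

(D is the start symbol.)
Yes. D → E d E / D → F on { 'n' }; D → E d E / D → S on { 'n' }; D → F / D → S on { 'n' }; E → F '/' S / E → E d E on { 'n' }; S → n / S → D D S on { 'n' }; F → D '/' S / F → n D '/' on { 'n' }

A FIRST/FIRST conflict occurs when two productions N → α and N → β for the same non-terminal have FIRST(α) ∩ FIRST(β) ≠ ∅ (with ε ∈ FIRST of a nullable right-hand side, so two nullable alternatives also conflict).

FIRST sets of the non-terminals at (or reachable through a nullable prefix from) the front of some alternative:
  FIRST(E) = { 'n' }
  FIRST(F) = { 'n' }
  FIRST(S) = { 'n' }
  FIRST(D) = { 'n' }

Productions for D:
  D → E d E: FIRST = { 'n' }
  D → F: FIRST = { 'n' }
  D → S: FIRST = { 'n' }
Productions for E:
  E → F / S: FIRST = { 'n' }
  E → E d E: FIRST = { 'n' }
Productions for S:
  S → n: FIRST = { 'n' }
  S → D D S: FIRST = { 'n' }
Productions for F:
  F → D / S: FIRST = { 'n' }
  F → n D /: FIRST = { 'n' }

Conflict for D: D → E d E and D → F
  Overlap: { 'n' }
Conflict for D: D → E d E and D → S
  Overlap: { 'n' }
Conflict for D: D → F and D → S
  Overlap: { 'n' }
Conflict for E: E → F / S and E → E d E
  Overlap: { 'n' }
Conflict for S: S → n and S → D D S
  Overlap: { 'n' }
Conflict for F: F → D / S and F → n D /
  Overlap: { 'n' }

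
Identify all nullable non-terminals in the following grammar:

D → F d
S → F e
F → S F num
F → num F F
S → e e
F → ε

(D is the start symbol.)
A non-terminal is nullable if it can derive ε (the empty string): either it has an ε-production, or it has a production whose right-hand side consists entirely of nullable non-terminals.

ε-productions: F → ε
So F is immediately nullable.
No further non-terminal can be added: every production for the remaining non-terminals contains a terminal or a non-nullable non-terminal.
Nullable = { 'F' }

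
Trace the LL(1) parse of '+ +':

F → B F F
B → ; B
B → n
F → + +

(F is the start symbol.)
LL(1) parsing maintains a stack (initially the start symbol over $) and the input. At each step: if the stack top is a terminal, match it against the current input token; if it is a non-terminal N, replace it with the RHS of M[N, lookahead] (the unique production whose predict set contains the lookahead).

Stack is shown with the top on the left.

Stack  Input  Action
--------------------
F $    + + $  output F → + +
+ + $  + + $  match '+'
+ $    + $    match '+'
$      $      accept

The string is accepted.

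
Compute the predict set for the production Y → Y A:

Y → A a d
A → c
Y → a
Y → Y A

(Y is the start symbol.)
PREDICT(Y → Y A) = (FIRST(RHS) \ {ε}) ∪ (FOLLOW(Y) if ε ∈ FIRST(RHS), i.e. RHS ⇒* ε)
FIRST(Y) = { 'a', 'c' }
FIRST(Y A) = { 'a', 'c' }
ε ∉ FIRST(Y A), so FOLLOW(Y) is not added.
PREDICT(Y → Y A) = { 'a', 'c' }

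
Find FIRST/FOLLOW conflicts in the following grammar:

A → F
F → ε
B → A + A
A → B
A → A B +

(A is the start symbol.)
Nullable non-terminals: A, F.
FIRST sets used below: FIRST(F) = { ε }, FIRST(B) = { '+' }, FIRST(A) = { '+', ε }

A: nullable alternative(s) A → F; FOLLOW(A) = { $, '+' }
  A → F: FIRST \ {ε} = { } — this is the only nullable alternative, skip
  A → B: FIRST \ {ε} = { '+' } — overlaps FOLLOW(A) on { '+' }: CONFLICT
  A → A B +: FIRST \ {ε} = { '+' } — overlaps FOLLOW(A) on { '+' }: CONFLICT
F has a nullable alternative but only one production, so nothing to check.

B has no nullable alternative, so no FIRST/FOLLOW check is needed there.

So the grammar has 2 FIRST/FOLLOW conflicts (marked CONFLICT above).

Answer: Yes. A → B with FOLLOW(A) on { '+' }; A → A B '+' with FOLLOW(A) on { '+' }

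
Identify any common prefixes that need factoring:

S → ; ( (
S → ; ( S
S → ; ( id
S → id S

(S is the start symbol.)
Yes, S has productions with common prefix '; ('

Left-factoring is needed when two productions for the same non-terminal
share a common prefix on the right-hand side.

Productions for S:
  S → ; ( (
  S → ; ( S
  S → ; ( id
  S → id S

Found common prefix '; (' in productions for S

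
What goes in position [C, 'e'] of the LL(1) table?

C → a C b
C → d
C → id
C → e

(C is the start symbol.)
C → e

To find M[C, 'e'], we find productions for C where 'e' is in the predict set (PREDICT(N → α) = (FIRST(α) \ {ε}) ∪ (FOLLOW(N) if α ⇒* ε)).

C → a C b: PREDICT = { 'a' }
C → d: PREDICT = { 'd' }
C → id: PREDICT = { 'id' }
C → e: PREDICT = { 'e' }
  'e' is in predict set, so this production goes in M[C, 'e']

M[C, 'e'] = C → e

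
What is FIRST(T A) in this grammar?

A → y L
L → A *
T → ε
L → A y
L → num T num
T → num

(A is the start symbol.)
{ 'num', 'y' }

FIRST sets of the non-terminals involved (from the grammar, by fixed-point iteration):
  FIRST(T) = { 'num', ε }
  FIRST(A) = { 'y' }

To compute FIRST(T A), process the symbols left to right:
Symbol T is a non-terminal. Add FIRST(T) \ {ε} = { 'num' }
T is nullable (ε ∈ FIRST(T)), continue to the next symbol.
Symbol A is a non-terminal. Add FIRST(A) \ {ε} = { 'y' }
A is not nullable (ε ∉ FIRST(A)), so stop here.
FIRST(T A) = { 'num', 'y' }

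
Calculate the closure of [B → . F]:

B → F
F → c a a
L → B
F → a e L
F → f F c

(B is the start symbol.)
{ [B → . F], [F → . a e L], [F → . c a a], [F → . f F c] }

To compute CLOSURE, for each item [A → α.Bβ] where B is a non-terminal, add [B → .γ] for all productions B → γ; repeat for the newly added items until nothing changes.

Start with: [B → . F]
  [B → . F] has the dot before F: add [F → . c a a], [F → . a e L], [F → . f F c]
No further items can be added.

CLOSURE = { [B → . F], [F → . a e L], [F → . c a a], [F → . f F c] }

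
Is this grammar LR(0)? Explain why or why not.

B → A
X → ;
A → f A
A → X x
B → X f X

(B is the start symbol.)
A grammar is LR(0) if no state in the canonical LR(0) collection has:
  - both a shift item (dot before a terminal) and a complete item (shift-reduce conflict), or
  - two or more complete items (reduce-reduce conflict; the accept item [B' → B .] counts as a complete item here).

Augment with B' → B and build the canonical LR(0) collection (I0 = CLOSURE({[B' → . B]}), then GOTO on every symbol after a dot until no new states appear). It has 11 states:
  I0: { [A → . X x], [A → . f A], [B → . A], [B → . X f X], [B' → . B], [X → . ;] }  — shift
  I1: { [X → ; .] }  — reduce
  I2: { [B → A .] }  — reduce
  I3: { [B' → B .] }  — accept
  I4: { [A → X . x], [B → X . f X] }  — shift
  I5: { [A → . X x], [A → . f A], [A → f . A], [X → . ;] }  — shift
  I6: { [A → f A .] }  — reduce
  I7: { [A → X . x] }  — shift
  I8: { [A → X x .] }  — reduce
  I9: { [B → X f . X], [X → . ;] }  — shift
  I10: { [B → X f X .] }  — reduce

Every state is either a pure shift/goto state or contains exactly one complete item and nothing to shift — no conflicts. The grammar is LR(0).

Answer: Yes, the grammar is LR(0)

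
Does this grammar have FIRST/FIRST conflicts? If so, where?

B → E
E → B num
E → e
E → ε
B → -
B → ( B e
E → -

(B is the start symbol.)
FIRST sets of the non-terminals at (or reachable through a nullable prefix from) the front of some alternative:
  FIRST(E) = { '(', '-', 'e', 'num', ε }
  FIRST(B) = { '(', '-', 'e', 'num', ε }

Productions for B:
  B → E: FIRST = { '(', '-', 'e', 'num', ε }
  B → -: FIRST = { '-' }
  B → ( B e: FIRST = { '(' }
Productions for E:
  E → B num: FIRST = { '(', '-', 'e', 'num' }
  E → e: FIRST = { 'e' }
  E → ε: FIRST = { ε }
  E → -: FIRST = { '-' }

Conflict for B: B → E and B → -
  Overlap: { '-' }
Conflict for B: B → E and B → ( B e
  Overlap: { '(' }
Conflict for E: E → B num and E → e
  Overlap: { 'e' }
Conflict for E: E → B num and E → -
  Overlap: { '-' }

Answer: Yes. B → E / B → '-' on { '-' }; B → E / B → '(' B e on { '(' }; E → B num / E → e on { 'e' }; E → B num / E → '-' on { '-' }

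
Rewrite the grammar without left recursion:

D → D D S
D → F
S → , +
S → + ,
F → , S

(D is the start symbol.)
D → F D'
D' → D S D'
D' → ε
S → , +
S → + ,
F → , S

D is directly left-recursive. The standard transformation for
  A → A α₁ | ... | A α_m | β₁ | ... | β_n
is
  A  → β₁ A' | ... | β_n A'
  A' → α₁ A' | ... | α_m A' | ε

D → F becomes D → F D'
D → D D S becomes D' → D S D'
Add D' → ε

Productions for other non-terminals are unchanged:
  S → , +
  S → + ,
  F → , S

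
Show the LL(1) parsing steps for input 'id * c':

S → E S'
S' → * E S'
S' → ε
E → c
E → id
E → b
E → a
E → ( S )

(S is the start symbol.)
LL(1) parsing maintains a stack (initially the start symbol over $) and the input. At each step: if the stack top is a terminal, match it against the current input token; if it is a non-terminal N, replace it with the RHS of M[N, lookahead] (the unique production whose predict set contains the lookahead).

Stack is shown with the top on the left.

Stack     Input     Action
--------------------------
S $       id * c $  output S → E S'
E S' $    id * c $  output E → id
id S' $   id * c $  match 'id'
S' $      * c $     output S' → * E S'
* E S' $  * c $     match '*'
E S' $    c $       output E → c
c S' $    c $       match 'c'
S' $      $         output S' → ε
$         $         accept

The string is accepted.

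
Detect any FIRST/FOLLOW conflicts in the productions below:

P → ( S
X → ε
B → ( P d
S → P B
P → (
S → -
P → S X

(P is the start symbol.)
A FIRST/FOLLOW conflict occurs when a non-terminal N has a nullable alternative N → β (β ⇒* ε) and another alternative N → α with FIRST(α) ∩ FOLLOW(N) ≠ ∅: on such a lookahead the parser cannot decide between expanding α and letting N vanish via β.

Nullable non-terminals: X.
X has a nullable alternative but only one production, so nothing to check.

B, P, S have no nullable alternative, so no FIRST/FOLLOW check is needed there.

No FIRST/FOLLOW conflicts found.

Answer: No FIRST/FOLLOW conflicts.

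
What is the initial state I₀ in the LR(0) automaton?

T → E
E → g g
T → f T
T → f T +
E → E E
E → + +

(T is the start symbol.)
First, augment the grammar with T' → T
I₀ = CLOSURE({ [T' → . T] }):
  [T' → . T] has the dot before T: add [T → . E], [T → . f T], [T → . f T +]
  [T → . E] has the dot before E: add [E → . g g], [E → . E E], [E → . + +]
No further items can be added.

I₀ = { [E → . + +], [E → . E E], [E → . g g], [T → . E], [T → . f T +], [T → . f T], [T' → . T] }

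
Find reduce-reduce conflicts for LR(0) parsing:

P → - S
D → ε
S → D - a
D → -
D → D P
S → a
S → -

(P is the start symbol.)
Yes — I3: [D → - .] vs [S → - .]; I9: [S → D - a .] vs [S → a .]

Augment with P' → P and build the canonical LR(0) collection (I0 = CLOSURE({[P' → . P]}), then GOTO on every symbol after a dot until no new states appear). It has 10 states:
  I0: { [P → . - S], [P' → . P] }  — shift
  I1: { [D → . -], [D → . D P], [D → .], [P → - . S], [S → . -], [S → . D - a], [S → . a] }  — shift, reduce
  I2: { [P' → P .] }  — accept
  I3: { [D → - .], [S → - .] }  — 2 reduces
  I4: { [D → D . P], [P → . - S], [S → D . - a] }  — shift
  I5: { [P → - S .] }  — reduce
  I6: { [S → a .] }  — reduce
  I7: { [D → . -], [D → . D P], [D → .], [P → - . S], [S → . -], [S → . D - a], [S → . a], [S → D - . a] }  — shift, reduce
  I8: { [D → D P .] }  — reduce
  I9: { [S → D - a .], [S → a .] }  — 2 reduces

I3 contains complete items [D → - .], [S → - .] — reduce-reduce conflict.
I9 contains complete items [S → D - a .], [S → a .] — reduce-reduce conflict.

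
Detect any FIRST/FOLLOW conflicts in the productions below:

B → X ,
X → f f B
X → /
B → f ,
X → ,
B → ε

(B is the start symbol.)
Yes. B → X ',' with FOLLOW(B) on { ',' }

Nullable non-terminals: B.
FIRST sets used below: FIRST(X) = { ',', '/', 'f' }

B: nullable alternative(s) B → ε; FOLLOW(B) = { $, ',' }
  B → X ,: FIRST \ {ε} = { ',', '/', 'f' } — overlaps FOLLOW(B) on { ',' }: CONFLICT
  B → f ,: FIRST \ {ε} = { 'f' } — disjoint from FOLLOW(B)
  B → ε: FIRST \ {ε} = { } — this is the only nullable alternative, skip

X has no nullable alternative, so no FIRST/FOLLOW check is needed there.

So the grammar has 1 FIRST/FOLLOW conflict (marked CONFLICT above).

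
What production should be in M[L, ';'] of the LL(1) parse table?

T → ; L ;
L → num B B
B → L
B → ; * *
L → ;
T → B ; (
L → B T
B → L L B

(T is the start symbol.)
To find M[L, ';'], we find productions for L where ';' is in the predict set (PREDICT(N → α) = (FIRST(α) \ {ε}) ∪ (FOLLOW(N) if α ⇒* ε)).

Relevant sets:
  FIRST(B) = { ';', 'num' }

L → num B B: PREDICT = { 'num' }
L → ;: PREDICT = { ';' }
  ';' is in predict set, so this production goes in M[L, ';']
L → B T: PREDICT = { ';', 'num' }
  ';' is in predict set, so this production goes in M[L, ';']

M[L, ';'] = L → ;, L → B T  (a multiply-defined cell — the grammar is not LL(1))

Answer: L → ;, L → B T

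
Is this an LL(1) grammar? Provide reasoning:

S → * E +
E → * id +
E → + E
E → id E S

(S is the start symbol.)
Yes, the grammar is LL(1).

For E:
  PREDICT(E → '*' id '+') = { '*' }
  PREDICT(E → '+' E) = { '+' }
  PREDICT(E → id E S) = { 'id' }
S has a single production, so nothing to check there.

All predict sets are disjoint. The grammar IS LL(1).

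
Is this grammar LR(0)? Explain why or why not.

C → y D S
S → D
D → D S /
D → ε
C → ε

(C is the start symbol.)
No. Shift-reduce conflict between [C → .] and [C → . y D S]

Augment with C' → C and build the canonical LR(0) collection (I0 = CLOSURE({[C' → . C]}), then GOTO on every symbol after a dot until no new states appear). It has 8 states:
  I0: { [C → . y D S], [C → .], [C' → . C] }  — shift, reduce
  I1: { [C' → C .] }  — accept
  I2: { [C → y . D S], [D → . D S /], [D → .] }  — reduce
  I3: { [C → y D . S], [D → . D S /], [D → .], [D → D . S /], [S → . D] }  — reduce
  I4: { [D → . D S /], [D → .], [D → D . S /], [S → . D], [S → D .] }  — 2 reduces
  I5: { [C → y D S .], [D → D S . /] }  — shift, reduce
  I6: { [D → D S / .] }  — reduce
  I7: { [D → D S . /] }  — shift

Conflict in state I0:
  Shift-reduce conflict between [C → .] and [C → . y D S]
So the grammar is NOT LR(0).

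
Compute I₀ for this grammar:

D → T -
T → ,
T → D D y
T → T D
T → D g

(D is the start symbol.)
First, augment the grammar with D' → D
I₀ = CLOSURE({ [D' → . D] }):
  [D' → . D] has the dot before D: add [D → . T -]
  [D → . T -] has the dot before T: add [T → . ,], [T → . D D y], [T → . T D], [T → . D g]
No further items can be added.

I₀ = { [D → . T -], [D' → . D], [T → . ,], [T → . D D y], [T → . D g], [T → . T D] }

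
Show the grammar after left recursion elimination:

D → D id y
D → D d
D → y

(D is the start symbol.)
D → y D'
D' → id y D'
D' → d D'
D' → ε

D is directly left-recursive. The standard transformation for
  A → A α₁ | ... | A α_m | β₁ | ... | β_n
is
  A  → β₁ A' | ... | β_n A'
  A' → α₁ A' | ... | α_m A' | ε

D → y becomes D → y D'
D → D id y becomes D' → id y D'
D → D d becomes D' → d D'
Add D' → ε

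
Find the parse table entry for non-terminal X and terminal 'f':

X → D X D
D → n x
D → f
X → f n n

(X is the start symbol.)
To find M[X, 'f'], we find productions for X where 'f' is in the predict set (PREDICT(N → α) = (FIRST(α) \ {ε}) ∪ (FOLLOW(N) if α ⇒* ε)).

Relevant sets:
  FIRST(D) = { 'f', 'n' }

X → D X D: PREDICT = { 'f', 'n' }
  'f' is in predict set, so this production goes in M[X, 'f']
X → f n n: PREDICT = { 'f' }
  'f' is in predict set, so this production goes in M[X, 'f']

M[X, 'f'] = X → D X D, X → f n n  (a multiply-defined cell — the grammar is not LL(1))

Answer: X → D X D, X → f n n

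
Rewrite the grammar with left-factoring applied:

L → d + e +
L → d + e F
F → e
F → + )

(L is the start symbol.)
Left-factoring transforms A → αβ₁ | αβ₂ into A → αA' and A' → β₁ | β₂
(α is the longest common prefix among the alternatives). Repeat until
no nonterminal has two alternatives with a common prefix.

Round 1: L has alternatives sharing prefix 'd + e'. Introduce L': L → d + e L'
  Add: L' → +
  Add: L' → F

No remaining common prefixes — done.

Resulting grammar:
L → d + e L'
L' → +
L' → F
F → e
F → + )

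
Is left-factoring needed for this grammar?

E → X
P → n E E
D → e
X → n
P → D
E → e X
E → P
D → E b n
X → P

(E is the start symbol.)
No, left-factoring is not needed

Left-factoring is needed when two productions for the same non-terminal
share a common prefix on the right-hand side.

Productions for E:
  E → X
  E → e X
  E → P
Productions for P:
  P → n E E
  P → D
Productions for D:
  D → e
  D → E b n
Productions for X:
  X → n
  X → P

No common prefixes found.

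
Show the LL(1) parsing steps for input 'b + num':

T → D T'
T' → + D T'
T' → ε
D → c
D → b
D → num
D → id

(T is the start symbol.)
Stack is shown with the top on the left.

Stack     Input      Action
---------------------------
T $       b + num $  output T → D T'
D T' $    b + num $  output D → b
b T' $    b + num $  match 'b'
T' $      + num $    output T' → + D T'
+ D T' $  + num $    match '+'
D T' $    num $      output D → num
num T' $  num $      match 'num'
T' $      $          output T' → ε
$         $          accept

The string is accepted.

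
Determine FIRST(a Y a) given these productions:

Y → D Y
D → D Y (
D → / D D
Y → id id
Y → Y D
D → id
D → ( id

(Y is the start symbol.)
{ 'a' }

To compute FIRST(a Y a), process the symbols left to right:
Symbol a is a terminal. Add 'a' and stop.
FIRST(a Y a) = { 'a' }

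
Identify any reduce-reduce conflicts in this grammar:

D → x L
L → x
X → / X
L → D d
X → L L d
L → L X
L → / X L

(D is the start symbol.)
No reduce-reduce conflicts

A reduce-reduce conflict occurs when an LR(0) state has two complete items [A → α .] and [B → β .] — both call for a reduction, and with no lookahead the parser cannot choose between them.

Augment with D' → D and build the canonical LR(0) collection (I0 = CLOSURE({[D' → . D]}), then GOTO on every symbol after a dot until no new states appear). It has 16 states:
  I0: { [D → . x L], [D' → . D] }  — shift
  I1: { [D' → D .] }  — accept
  I2: { [D → . x L], [D → x . L], [L → . / X L], [L → . D d], [L → . L X], [L → . x] }  — shift
  I3: { [D → . x L], [L → . / X L], [L → . D d], [L → . L X], [L → . x], [L → / . X L], [X → . / X], [X → . L L d] }  — shift
  I4: { [L → D . d] }  — shift
  I5: { [D → . x L], [D → x L .], [L → . / X L], [L → . D d], [L → . L X], [L → . x], [L → L . X], [X → . / X], [X → . L L d] }  — shift, reduce
  I6: { [D → . x L], [D → x . L], [L → . / X L], [L → . D d], [L → . L X], [L → . x], [L → x .] }  — shift, reduce
  I7: { [D → . x L], [L → . / X L], [L → . D d], [L → . L X], [L → . x], [L → / . X L], [X → . / X], [X → . L L d], [X → / . X] }  — shift
  I8: { [D → . x L], [L → . / X L], [L → . D d], [L → . L X], [L → . x], [L → L . X], [X → . / X], [X → . L L d], [X → L . L d] }  — shift
  I9: { [L → L X .] }  — reduce
  I10: { [D → . x L], [L → . / X L], [L → . D d], [L → . L X], [L → . x], [L → L . X], [X → . / X], [X → . L L d], [X → L . L d], [X → L L . d] }  — shift
  I11: { [X → L L d .] }  — reduce
  I12: { [D → . x L], [L → . / X L], [L → . D d], [L → . L X], [L → . x], [L → / X . L], [X → / X .] }  — shift, reduce
  I13: { [D → . x L], [L → . / X L], [L → . D d], [L → . L X], [L → . x], [L → / X L .], [L → L . X], [X → . / X], [X → . L L d] }  — shift, reduce
  I14: { [L → D d .] }  — reduce
  I15: { [D → . x L], [L → . / X L], [L → . D d], [L → . L X], [L → . x], [L → / X . L] }  — shift

No state contains more than one complete item.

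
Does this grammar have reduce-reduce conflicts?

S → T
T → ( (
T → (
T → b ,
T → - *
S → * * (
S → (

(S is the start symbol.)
Yes — I1: [S → ( .] vs [T → ( .]

Augment with S' → S and build the canonical LR(0) collection (I0 = CLOSURE({[S' → . S]}), then GOTO on every symbol after a dot until no new states appear). It has 12 states:
  I0: { [S → . (], [S → . * * (], [S → . T], [S' → . S], [T → . ( (], [T → . (], [T → . - *], [T → . b ,] }  — shift
  I1: { [S → ( .], [T → ( . (], [T → ( .] }  — shift, 2 reduces
  I2: { [S → * . * (] }  — shift
  I3: { [T → - . *] }  — shift
  I4: { [S' → S .] }  — accept
  I5: { [S → T .] }  — reduce
  I6: { [T → b . ,] }  — shift
  I7: { [T → b , .] }  — reduce
  I8: { [T → - * .] }  — reduce
  I9: { [S → * * . (] }  — shift
  I10: { [S → * * ( .] }  — reduce
  I11: { [T → ( ( .] }  — reduce

I1 contains complete items [S → ( .], [T → ( .] — reduce-reduce conflict.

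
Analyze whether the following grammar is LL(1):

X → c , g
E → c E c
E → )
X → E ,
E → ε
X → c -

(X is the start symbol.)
No. Predict set conflict for X: { 'c' }

Relevant sets:
  FIRST(E) = { ')', 'c', ε }
  FOLLOW(E) = { ',', 'c' }

For X:
  PREDICT(X → c ',' g) = { 'c' }
  PREDICT(X → E ',') = { ')', ',', 'c' }
  PREDICT(X → c '-') = { 'c' }
For E:
  PREDICT(E → c E c) = { 'c' }
  PREDICT(E → ')') = { ')' }
  PREDICT(E → ε) = { ',', 'c' }

Conflict found: Predict set conflict for X: { 'c' }
The grammar is NOT LL(1).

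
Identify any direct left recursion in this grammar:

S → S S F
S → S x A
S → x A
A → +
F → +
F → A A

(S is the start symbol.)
Yes, S is left-recursive

S → S S F: LEFT RECURSIVE (starts with S)
S → S x A: LEFT RECURSIVE (starts with S)
S → x A: starts with x
A → +: starts with '+'
F → +: starts with '+'
F → A A: starts with A

The grammar has direct left recursion on: S.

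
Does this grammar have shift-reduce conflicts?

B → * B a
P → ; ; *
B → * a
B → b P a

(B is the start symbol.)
Augment with B' → B and build the canonical LR(0) collection (I0 = CLOSURE({[B' → . B]}), then GOTO on every symbol after a dot until no new states appear). It has 12 states:
  I0: { [B → . * B a], [B → . * a], [B → . b P a], [B' → . B] }  — shift
  I1: { [B → * . B a], [B → * . a], [B → . * B a], [B → . * a], [B → . b P a] }  — shift
  I2: { [B' → B .] }  — accept
  I3: { [B → b . P a], [P → . ; ; *] }  — shift
  I4: { [P → ; . ; *] }  — shift
  I5: { [B → b P . a] }  — shift
  I6: { [B → b P a .] }  — reduce
  I7: { [P → ; ; . *] }  — shift
  I8: { [P → ; ; * .] }  — reduce
  I9: { [B → * B . a] }  — shift
  I10: { [B → * a .] }  — reduce
  I11: { [B → * B a .] }  — reduce

No state contains both a complete item and a shift item.

Answer: No shift-reduce conflicts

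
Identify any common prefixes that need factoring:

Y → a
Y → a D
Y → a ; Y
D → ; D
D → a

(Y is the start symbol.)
Yes, Y has productions with common prefix 'a'

Left-factoring is needed when two productions for the same non-terminal
share a common prefix on the right-hand side.

Productions for Y:
  Y → a
  Y → a D
  Y → a ; Y
Productions for D:
  D → ; D
  D → a

Found common prefix 'a' in productions for Y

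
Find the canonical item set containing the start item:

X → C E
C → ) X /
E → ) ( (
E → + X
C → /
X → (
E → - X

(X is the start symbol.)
{ [C → . ) X /], [C → . /], [X → . (], [X → . C E], [X' → . X] }

First, augment the grammar with X' → X
I₀ = CLOSURE({ [X' → . X] }):
  [X' → . X] has the dot before X: add [X → . C E], [X → . (]
  [X → . C E] has the dot before C: add [C → . ) X /], [C → . /]
No further items can be added.

I₀ = { [C → . ) X /], [C → . /], [X → . (], [X → . C E], [X' → . X] }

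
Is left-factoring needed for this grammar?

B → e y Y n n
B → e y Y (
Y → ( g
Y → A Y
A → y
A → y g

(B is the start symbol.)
Left-factoring is needed when two productions for the same non-terminal
share a common prefix on the right-hand side.

Productions for B:
  B → e y Y n n
  B → e y Y (
Productions for Y:
  Y → ( g
  Y → A Y
Productions for A:
  A → y
  A → y g

Found common prefix 'e y Y' in productions for B
Found common prefix 'y' in productions for A

Answer: Yes, B has productions with common prefix 'e y Y'; A has productions with common prefix 'y'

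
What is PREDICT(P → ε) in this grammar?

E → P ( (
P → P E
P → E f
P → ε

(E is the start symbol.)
PREDICT(P → ε) = (FIRST(RHS) \ {ε}) ∪ (FOLLOW(P) if ε ∈ FIRST(RHS), i.e. RHS ⇒* ε)
The right-hand side is ε (FIRST(ε) = { ε }), so the predict set is FOLLOW(P) = { '(' }
PREDICT(P → ε) = { '(' }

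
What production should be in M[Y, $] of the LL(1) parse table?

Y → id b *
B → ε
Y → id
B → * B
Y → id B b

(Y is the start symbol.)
Empty (error entry)

To find M[Y, $], we find productions for Y where $ is in the predict set (PREDICT(N → α) = (FIRST(α) \ {ε}) ∪ (FOLLOW(N) if α ⇒* ε)).

Y → id b *: PREDICT = { 'id' }
Y → id: PREDICT = { 'id' }
Y → id B b: PREDICT = { 'id' }

M[Y, $] is empty (no production applies)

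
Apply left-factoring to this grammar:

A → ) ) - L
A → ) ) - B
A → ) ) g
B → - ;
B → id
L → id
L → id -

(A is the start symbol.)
Left-factoring transforms A → αβ₁ | αβ₂ into A → αA' and A' → β₁ | β₂
(α is the longest common prefix among the alternatives). Repeat until
no nonterminal has two alternatives with a common prefix.

Round 1: A has alternatives sharing prefix ') )'. Introduce A': A → ) ) A'
  Add: A' → - L
  Add: A' → - B
  Add: A' → g

Round 2: A' has alternatives sharing prefix '-'. Introduce A'': A' → - A''
  Add: A'' → L
  Add: A'' → B

Round 3: L has alternatives sharing prefix 'id'. Introduce L': L → id L'
  Add: L' → ε
  Add: L' → -

No remaining common prefixes — done.

Resulting grammar:
A → ) ) A'
A' → - A''
A'' → L
A'' → B
A' → g
B → - ;
B → id
L → id L'
L' → ε
L' → -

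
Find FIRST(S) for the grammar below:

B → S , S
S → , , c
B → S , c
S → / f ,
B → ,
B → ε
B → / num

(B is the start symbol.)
{ ',', '/' }

From S → , , c:
  - ',' is a terminal: add ',' and stop
From S → / f ,:
  - '/' is a terminal: add '/' and stop

Collecting: FIRST(S) = { ',', '/' }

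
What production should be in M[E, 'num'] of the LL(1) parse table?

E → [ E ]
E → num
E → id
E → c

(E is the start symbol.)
To find M[E, 'num'], we find productions for E where 'num' is in the predict set (PREDICT(N → α) = (FIRST(α) \ {ε}) ∪ (FOLLOW(N) if α ⇒* ε)).

E → [ E ]: PREDICT = { '[' }
E → num: PREDICT = { 'num' }
  'num' is in predict set, so this production goes in M[E, 'num']
E → id: PREDICT = { 'id' }
E → c: PREDICT = { 'c' }

M[E, 'num'] = E → num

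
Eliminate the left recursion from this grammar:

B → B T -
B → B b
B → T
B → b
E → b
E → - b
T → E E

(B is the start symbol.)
B is directly left-recursive. The standard transformation for
  A → A α₁ | ... | A α_m | β₁ | ... | β_n
is
  A  → β₁ A' | ... | β_n A'
  A' → α₁ A' | ... | α_m A' | ε

B → T becomes B → T B'
B → b becomes B → b B'
B → B T - becomes B' → T - B'
B → B b becomes B' → b B'
Add B' → ε

Productions for other non-terminals are unchanged:
  E → b
  E → - b
  T → E E

Resulting grammar:
B → T B'
B → b B'
B' → T - B'
B' → b B'
B' → ε
E → b
E → - b
T → E E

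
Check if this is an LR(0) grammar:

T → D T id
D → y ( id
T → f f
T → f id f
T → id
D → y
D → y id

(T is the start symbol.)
No. Shift-reduce conflict between [D → y .] and [D → y . ( id]

Augment with T' → T and build the canonical LR(0) collection (I0 = CLOSURE({[T' → . T]}), then GOTO on every symbol after a dot until no new states appear). It has 14 states:
  I0: { [D → . y ( id], [D → . y id], [D → . y], [T → . D T id], [T → . f f], [T → . f id f], [T → . id], [T' → . T] }  — shift
  I1: { [D → . y ( id], [D → . y id], [D → . y], [T → . D T id], [T → . f f], [T → . f id f], [T → . id], [T → D . T id] }  — shift
  I2: { [T' → T .] }  — accept
  I3: { [T → f . f], [T → f . id f] }  — shift
  I4: { [T → id .] }  — reduce
  I5: { [D → y . ( id], [D → y . id], [D → y .] }  — shift, reduce
  I6: { [D → y ( . id] }  — shift
  I7: { [D → y id .] }  — reduce
  I8: { [D → y ( id .] }  — reduce
  I9: { [T → f f .] }  — reduce
  I10: { [T → f id . f] }  — shift
  I11: { [T → f id f .] }  — reduce
  I12: { [T → D T . id] }  — shift
  I13: { [T → D T id .] }  — reduce

Conflict in state I5:
  Shift-reduce conflict between [D → y .] and [D → y . ( id]
So the grammar is NOT LR(0).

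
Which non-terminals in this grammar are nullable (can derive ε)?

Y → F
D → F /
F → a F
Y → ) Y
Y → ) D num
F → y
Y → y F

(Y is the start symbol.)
There are no ε-productions, so no non-terminal can derive ε.
No non-terminals are nullable.

Answer: None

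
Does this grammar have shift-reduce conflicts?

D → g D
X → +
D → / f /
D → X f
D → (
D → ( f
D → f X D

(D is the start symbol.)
Augment with D' → D and build the canonical LR(0) collection (I0 = CLOSURE({[D' → . D]}), then GOTO on every symbol after a dot until no new states appear). It has 15 states:
  I0: { [D → . ( f], [D → . (], [D → . / f /], [D → . X f], [D → . f X D], [D → . g D], [D' → . D], [X → . +] }  — shift
  I1: { [D → ( . f], [D → ( .] }  — shift, reduce
  I2: { [X → + .] }  — reduce
  I3: { [D → / . f /] }  — shift
  I4: { [D' → D .] }  — accept
  I5: { [D → X . f] }  — shift
  I6: { [D → f . X D], [X → . +] }  — shift
  I7: { [D → . ( f], [D → . (], [D → . / f /], [D → . X f], [D → . f X D], [D → . g D], [D → g . D], [X → . +] }  — shift
  I8: { [D → g D .] }  — reduce
  I9: { [D → . ( f], [D → . (], [D → . / f /], [D → . X f], [D → . f X D], [D → . g D], [D → f X . D], [X → . +] }  — shift
  I10: { [D → f X D .] }  — reduce
  I11: { [D → X f .] }  — reduce
  I12: { [D → / f . /] }  — shift
  I13: { [D → / f / .] }  — reduce
  I14: { [D → ( f .] }  — reduce

I1 contains reduce item [D → ( .] and shift item [D → ( . f] — shift-reduce conflict.

Answer: Yes — I1: [D → ( .] vs [D → ( . f]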